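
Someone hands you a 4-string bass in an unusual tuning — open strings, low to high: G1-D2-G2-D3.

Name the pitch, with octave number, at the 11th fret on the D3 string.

C#4

D3 is MIDI 50. Adding 11 gives 61, which is C#4.
(Equivalently spelled Db4.)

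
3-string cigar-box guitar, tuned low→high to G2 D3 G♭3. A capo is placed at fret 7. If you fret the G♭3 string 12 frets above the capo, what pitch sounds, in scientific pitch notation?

The capo raises the open G♭3 by 7 semitones to D♭4; fretting 12 more gives G♭3 + 7 + 12 = G♭3 + 19 semitones = D♭5.

D♭5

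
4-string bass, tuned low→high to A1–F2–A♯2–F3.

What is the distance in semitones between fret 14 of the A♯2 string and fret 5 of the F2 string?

A♯2 at fret 14 → C4 (MIDI 60); F2 at fret 5 → A♯2 (MIDI 46).
60 − 46 = 14, so the two pitches are 14 semitones apart, with C4 the higher.

14 semitones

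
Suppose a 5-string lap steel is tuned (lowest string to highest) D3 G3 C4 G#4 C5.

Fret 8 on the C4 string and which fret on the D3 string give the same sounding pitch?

C4 at fret 8 is C4 + 8 semitones = G#4.
The open D3 string is 10 semitones below the open C4, so the same pitch on the D3 string lies at fret 8 + 10 = 18.

18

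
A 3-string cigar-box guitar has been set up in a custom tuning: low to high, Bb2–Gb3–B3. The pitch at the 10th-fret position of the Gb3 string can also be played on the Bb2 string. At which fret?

Gb3 at fret 10 is Gb3 + 10 semitones = E4.
The open Bb2 string is 8 semitones below the open Gb3, so the same pitch on the Bb2 string lies at fret 10 + 8 = 18.

18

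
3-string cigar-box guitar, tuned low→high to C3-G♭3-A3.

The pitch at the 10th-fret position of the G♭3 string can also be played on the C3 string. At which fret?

Fret 10 on G♭3 is MIDI 54 + 10 = 64 (E4). On the C3 string (open MIDI 48), that pitch is 64 − 48 = fret 16.

16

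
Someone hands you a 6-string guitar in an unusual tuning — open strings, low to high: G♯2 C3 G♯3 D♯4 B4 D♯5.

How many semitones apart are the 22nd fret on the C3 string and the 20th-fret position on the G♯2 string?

6 semitones

C3 at fret 22 → A♯4 (MIDI 70); G♯2 at fret 20 → E4 (MIDI 64).
70 − 64 = 6, so the two pitches are 6 semitones apart, with A♯4 the higher.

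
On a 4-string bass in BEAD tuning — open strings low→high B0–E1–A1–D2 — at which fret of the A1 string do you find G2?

10

G2 is 10 semitones above the open A1 (A–A#–B–C–…–F–F#–G), so it sits at fret 10.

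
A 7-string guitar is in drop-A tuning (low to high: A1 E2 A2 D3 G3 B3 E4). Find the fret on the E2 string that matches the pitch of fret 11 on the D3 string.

D3 at fret 11 is D3 + 11 semitones = C#4.
The open E2 string is 10 semitones below the open D3, so the same pitch on the E2 string lies at fret 11 + 10 = 21.

21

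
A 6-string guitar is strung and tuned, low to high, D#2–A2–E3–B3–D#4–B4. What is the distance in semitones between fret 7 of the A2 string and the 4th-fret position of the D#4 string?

A2 at fret 7 → E3 (MIDI 52); D#4 at fret 4 → G4 (MIDI 67).
52 − 67 = -15, so the two pitches are 15 semitones apart, with G4 the higher.

15 semitones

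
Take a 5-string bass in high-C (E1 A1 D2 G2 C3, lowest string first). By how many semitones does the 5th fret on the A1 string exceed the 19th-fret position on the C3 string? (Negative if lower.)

A1 at fret 5 → D2 (MIDI 38); C3 at fret 19 → G4 (MIDI 67).
38 − 67 = -29, so the two pitches are 29 semitones apart.

-29 semitones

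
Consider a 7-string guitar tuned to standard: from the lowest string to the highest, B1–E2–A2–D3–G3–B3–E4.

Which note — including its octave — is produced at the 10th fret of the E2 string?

D3

Each fret is one semitone, so E2 + 10 = D3.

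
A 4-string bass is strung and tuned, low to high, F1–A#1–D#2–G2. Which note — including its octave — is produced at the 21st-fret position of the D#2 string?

Each fret is one semitone, so D#2 + 21 = C4.

C4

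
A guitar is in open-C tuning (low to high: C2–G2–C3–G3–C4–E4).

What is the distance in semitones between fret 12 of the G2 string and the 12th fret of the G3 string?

12 semitones

G2 at fret 12 → G3 (MIDI 55); G3 at fret 12 → G4 (MIDI 67).
55 − 67 = -12, so the two pitches are 12 semitones apart, with G4 the higher.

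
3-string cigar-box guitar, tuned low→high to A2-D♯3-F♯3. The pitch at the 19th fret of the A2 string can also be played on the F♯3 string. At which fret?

A2 at fret 19 is A2 + 19 semitones = E4.
The open F♯3 string is 9 semitones above the open A2, so the same pitch on the F♯3 string lies at fret 19 − 9 = 10.

10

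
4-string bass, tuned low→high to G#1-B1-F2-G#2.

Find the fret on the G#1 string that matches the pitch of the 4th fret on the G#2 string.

16

G#2 at fret 4 is G#2 + 4 semitones = C3.
The open G#1 string is 12 semitones below the open G#2, so the same pitch on the G#1 string lies at fret 4 + 12 = 16.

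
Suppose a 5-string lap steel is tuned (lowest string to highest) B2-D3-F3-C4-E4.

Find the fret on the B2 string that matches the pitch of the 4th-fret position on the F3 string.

Fret 4 on F3 is MIDI 53 + 4 = 57 (A3). On the B2 string (open MIDI 47), that pitch is 57 − 47 = fret 10.

10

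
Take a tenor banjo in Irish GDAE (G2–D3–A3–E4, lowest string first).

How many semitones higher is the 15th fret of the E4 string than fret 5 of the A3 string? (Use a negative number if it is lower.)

17 semitones

E4 at fret 15 → G5 (MIDI 79); A3 at fret 5 → D4 (MIDI 62).
79 − 62 = 17, so the two pitches are 17 semitones apart.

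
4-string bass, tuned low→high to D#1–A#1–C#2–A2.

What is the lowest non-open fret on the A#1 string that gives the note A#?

From A#1, count semitones up the chromatic scale until reaching A#: A#–B–C–C#–…–G#–A–A# — 12 steps.

12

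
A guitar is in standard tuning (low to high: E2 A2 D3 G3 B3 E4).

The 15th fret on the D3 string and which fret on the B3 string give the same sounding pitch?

D3 at fret 15 is D3 + 15 semitones = F4.
The open B3 string is 9 semitones above the open D3, so the same pitch on the B3 string lies at fret 15 − 9 = 6.

6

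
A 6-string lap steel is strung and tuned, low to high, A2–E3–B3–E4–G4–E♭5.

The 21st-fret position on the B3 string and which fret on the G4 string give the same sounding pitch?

13

Fret 21 on B3 is MIDI 59 + 21 = 80 (A♭5). On the G4 string (open MIDI 67), that pitch is 80 − 67 = fret 13.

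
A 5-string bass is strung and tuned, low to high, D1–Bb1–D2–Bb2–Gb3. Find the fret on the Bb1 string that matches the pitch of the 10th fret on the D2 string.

14

D2 at fret 10 is D2 + 10 semitones = C3.
The open Bb1 string is 4 semitones below the open D2, so the same pitch on the Bb1 string lies at fret 10 + 4 = 14.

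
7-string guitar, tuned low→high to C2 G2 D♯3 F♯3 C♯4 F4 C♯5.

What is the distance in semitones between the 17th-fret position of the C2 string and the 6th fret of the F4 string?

C2 at fret 17 → F3 (MIDI 53); F4 at fret 6 → B4 (MIDI 71).
53 − 71 = -18, so the two pitches are 18 semitones apart, with B4 the higher.

18 semitones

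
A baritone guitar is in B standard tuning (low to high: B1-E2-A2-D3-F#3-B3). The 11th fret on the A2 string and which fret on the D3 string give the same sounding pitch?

A2 at fret 11 is A2 + 11 semitones = G#3.
The open D3 string is 5 semitones above the open A2, so the same pitch on the D3 string lies at fret 11 − 5 = 6.

6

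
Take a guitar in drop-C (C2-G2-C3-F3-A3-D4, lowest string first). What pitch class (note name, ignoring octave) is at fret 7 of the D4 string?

D4 is MIDI 62. Adding 7 gives 69; 69 mod 12 = 9, i.e. A.

A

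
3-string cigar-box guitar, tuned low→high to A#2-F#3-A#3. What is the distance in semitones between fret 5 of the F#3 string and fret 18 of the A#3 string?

17 semitones

F#3 at fret 5 → B3 (MIDI 59); A#3 at fret 18 → E5 (MIDI 76).
59 − 76 = -17, so the two pitches are 17 semitones apart, with E5 the higher.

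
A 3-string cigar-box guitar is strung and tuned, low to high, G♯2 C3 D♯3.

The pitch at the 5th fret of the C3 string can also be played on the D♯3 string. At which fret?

C3 at fret 5 is C3 + 5 semitones = F3.
The open D♯3 string is 3 semitones above the open C3, so the same pitch on the D♯3 string lies at fret 5 − 3 = 2.

2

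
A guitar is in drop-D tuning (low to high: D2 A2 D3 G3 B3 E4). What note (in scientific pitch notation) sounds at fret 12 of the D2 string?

D2 is MIDI 38. Adding 12 gives 50, which is D3.

D3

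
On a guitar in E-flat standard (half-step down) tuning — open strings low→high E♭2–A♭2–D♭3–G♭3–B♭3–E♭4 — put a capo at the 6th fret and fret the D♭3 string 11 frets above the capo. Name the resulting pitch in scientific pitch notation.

G♭4

The capo raises the open D♭3 by 6 semitones to G3; fretting 11 more gives D♭3 + 6 + 11 = D♭3 + 17 semitones = G♭4.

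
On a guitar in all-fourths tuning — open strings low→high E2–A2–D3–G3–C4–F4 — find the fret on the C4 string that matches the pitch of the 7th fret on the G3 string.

Fret 7 on G3 is MIDI 55 + 7 = 62 (D4). On the C4 string (open MIDI 60), that pitch is 62 − 60 = fret 2.

2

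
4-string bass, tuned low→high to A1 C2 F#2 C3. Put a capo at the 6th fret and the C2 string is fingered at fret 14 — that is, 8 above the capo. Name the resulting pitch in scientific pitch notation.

D3

The capo raises the open C2 by 6 semitones to F#2; fretting 8 more gives C2 + 6 + 8 = C2 + 14 semitones = D3.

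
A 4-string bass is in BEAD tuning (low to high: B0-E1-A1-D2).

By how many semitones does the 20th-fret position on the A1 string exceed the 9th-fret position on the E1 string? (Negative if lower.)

A1 at fret 20 → F3 (MIDI 53); E1 at fret 9 → C#2 (MIDI 37).
53 − 37 = 16, so the two pitches are 16 semitones apart.

16 semitones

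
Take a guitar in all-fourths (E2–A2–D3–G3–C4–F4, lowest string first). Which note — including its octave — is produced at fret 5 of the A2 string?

D3

The open A2 string plus 5 semitones: A–A#–B–C–C#–D.
The walk passes from B into C once, so the octave number goes from 2 to 3.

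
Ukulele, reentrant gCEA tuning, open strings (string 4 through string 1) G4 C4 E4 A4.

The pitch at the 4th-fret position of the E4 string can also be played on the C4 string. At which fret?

8

E4 at fret 4 is E4 + 4 semitones = G#4.
The open C4 string is 4 semitones below the open E4, so the same pitch on the C4 string lies at fret 4 + 4 = 8.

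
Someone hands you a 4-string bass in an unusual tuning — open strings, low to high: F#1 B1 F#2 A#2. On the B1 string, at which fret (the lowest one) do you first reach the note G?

From B1, count semitones up the chromatic scale until reaching G: B–C–C#–D–D#–E–F–F#–G — 8 steps.

8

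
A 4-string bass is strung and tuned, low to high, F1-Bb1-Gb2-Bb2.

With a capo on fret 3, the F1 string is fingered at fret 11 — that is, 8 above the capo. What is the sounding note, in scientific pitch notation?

The capo raises the open F1 by 3 semitones to Ab1; fretting 8 more gives F1 + 3 + 8 = F1 + 11 semitones = E2.

E2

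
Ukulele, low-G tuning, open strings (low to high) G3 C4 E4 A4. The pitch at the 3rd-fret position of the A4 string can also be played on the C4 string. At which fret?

12

Fret 3 on A4 is MIDI 69 + 3 = 72 (C5). On the C4 string (open MIDI 60), that pitch is 72 − 60 = fret 12.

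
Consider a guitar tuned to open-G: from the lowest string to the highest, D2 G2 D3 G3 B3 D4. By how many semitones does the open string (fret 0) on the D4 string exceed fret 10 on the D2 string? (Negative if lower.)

D4 at fret 0 → D4 (MIDI 62); D2 at fret 10 → C3 (MIDI 48).
62 − 48 = 14, so the two pitches are 14 semitones apart.

14 semitones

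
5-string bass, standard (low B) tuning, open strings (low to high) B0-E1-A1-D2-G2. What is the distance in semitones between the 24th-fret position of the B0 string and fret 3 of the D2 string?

6 semitones

B0 at fret 24 → B2 (MIDI 47); D2 at fret 3 → F2 (MIDI 41).
47 − 41 = 6, so the two pitches are 6 semitones apart, with B2 the higher.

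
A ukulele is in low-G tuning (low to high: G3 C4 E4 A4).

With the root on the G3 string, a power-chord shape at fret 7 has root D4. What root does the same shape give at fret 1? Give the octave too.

G♯3

Moving from fret 7 to fret 1 shifts the root by -6 semitones.
D4 down 6 semitones is G♯3.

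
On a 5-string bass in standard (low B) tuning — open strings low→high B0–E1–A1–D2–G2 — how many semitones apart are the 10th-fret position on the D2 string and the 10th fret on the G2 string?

5 semitones

D2 at fret 10 → C3 (MIDI 48); G2 at fret 10 → F3 (MIDI 53).
48 − 53 = -5, so the two pitches are 5 semitones apart, with F3 the higher.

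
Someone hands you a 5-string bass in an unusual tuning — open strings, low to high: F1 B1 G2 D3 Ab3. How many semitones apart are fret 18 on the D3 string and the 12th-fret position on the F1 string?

D3 at fret 18 → Ab4 (MIDI 68); F1 at fret 12 → F2 (MIDI 41).
68 − 41 = 27, so the two pitches are 27 semitones apart, with Ab4 the higher.

27 semitones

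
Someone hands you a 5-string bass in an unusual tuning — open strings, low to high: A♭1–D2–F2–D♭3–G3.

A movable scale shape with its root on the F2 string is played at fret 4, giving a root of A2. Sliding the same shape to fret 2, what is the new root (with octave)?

Moving from fret 4 to fret 2 shifts the root by -2 semitones.
A2 down 2 semitones is G2.

G2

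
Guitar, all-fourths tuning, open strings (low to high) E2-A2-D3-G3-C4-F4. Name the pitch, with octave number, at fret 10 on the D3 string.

C4

The open D3 string plus 10 semitones: D–D#–E–F–…–A#–B–C.
The walk passes from B into C once, so the octave number goes from 3 to 4.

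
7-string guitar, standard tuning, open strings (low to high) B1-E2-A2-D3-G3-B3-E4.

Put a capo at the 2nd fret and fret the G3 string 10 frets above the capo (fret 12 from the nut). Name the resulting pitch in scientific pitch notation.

G4

The capo raises the open G3 by 2 semitones to A3; fretting 10 more gives G3 + 2 + 10 = G3 + 12 semitones = G4.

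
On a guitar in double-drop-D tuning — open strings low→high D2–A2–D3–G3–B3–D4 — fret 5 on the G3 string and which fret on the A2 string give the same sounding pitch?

15

G3 at fret 5 is G3 + 5 semitones = C4.
The open A2 string is 10 semitones below the open G3, so the same pitch on the A2 string lies at fret 5 + 10 = 15.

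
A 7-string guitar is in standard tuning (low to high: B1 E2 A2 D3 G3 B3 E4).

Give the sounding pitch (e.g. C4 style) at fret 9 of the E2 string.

C#3

The open E2 string plus 9 semitones: E–F–F#–G–G#–A–A#–B–C–C#.
The walk passes from B into C once, so the octave number goes from 2 to 3.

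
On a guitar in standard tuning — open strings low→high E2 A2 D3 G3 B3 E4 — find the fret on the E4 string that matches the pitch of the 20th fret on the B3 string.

15

B3 at fret 20 is B3 + 20 semitones = G5.
The open E4 string is 5 semitones above the open B3, so the same pitch on the E4 string lies at fret 20 − 5 = 15.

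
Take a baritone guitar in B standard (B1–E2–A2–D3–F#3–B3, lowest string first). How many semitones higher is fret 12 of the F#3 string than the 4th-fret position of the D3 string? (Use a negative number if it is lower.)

F#3 at fret 12 → F#4 (MIDI 66); D3 at fret 4 → F#3 (MIDI 54).
66 − 54 = 12, so the two pitches are 12 semitones apart.

12 semitones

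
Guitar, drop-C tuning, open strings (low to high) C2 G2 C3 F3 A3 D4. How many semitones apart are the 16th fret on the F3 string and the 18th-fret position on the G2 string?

F3 at fret 16 → A4 (MIDI 69); G2 at fret 18 → C#4 (MIDI 61).
69 − 61 = 8, so the two pitches are 8 semitones apart, with A4 the higher.

8 semitones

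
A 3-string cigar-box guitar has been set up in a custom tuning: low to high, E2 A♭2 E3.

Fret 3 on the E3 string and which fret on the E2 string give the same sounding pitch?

15

E3 at fret 3 is E3 + 3 semitones = G3.
The open E2 string is 12 semitones below the open E3, so the same pitch on the E2 string lies at fret 3 + 12 = 15.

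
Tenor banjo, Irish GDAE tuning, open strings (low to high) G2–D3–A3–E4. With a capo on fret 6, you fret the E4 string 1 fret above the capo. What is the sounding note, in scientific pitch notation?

B4

The capo raises the open E4 by 6 semitones to A♯4; fretting 1 more gives E4 + 6 + 1 = E4 + 7 semitones = B4.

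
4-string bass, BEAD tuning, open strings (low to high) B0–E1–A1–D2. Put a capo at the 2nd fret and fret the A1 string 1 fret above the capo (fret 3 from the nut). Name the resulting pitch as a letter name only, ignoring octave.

The capo raises the open A1 by 2 semitones to B1; fretting 1 more gives A1 + 2 + 1 = A1 + 3 semitones, landing on C.

C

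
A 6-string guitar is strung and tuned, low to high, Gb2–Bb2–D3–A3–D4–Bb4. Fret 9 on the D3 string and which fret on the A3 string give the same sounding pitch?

2

Fret 9 on D3 is MIDI 50 + 9 = 59 (B3). On the A3 string (open MIDI 57), that pitch is 59 − 57 = fret 2.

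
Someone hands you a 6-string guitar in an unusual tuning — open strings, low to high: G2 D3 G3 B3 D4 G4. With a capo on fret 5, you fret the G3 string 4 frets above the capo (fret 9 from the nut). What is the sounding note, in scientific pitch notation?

E4

The capo raises the open G3 by 5 semitones to C4; fretting 4 more gives G3 + 5 + 4 = G3 + 9 semitones = E4.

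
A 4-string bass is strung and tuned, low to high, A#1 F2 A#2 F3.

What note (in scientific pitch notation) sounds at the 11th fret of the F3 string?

The open F3 string plus 11 semitones: F–F#–G–G#–…–D–D#–E.
The walk passes from B into C once, so the octave number goes from 3 to 4.

E4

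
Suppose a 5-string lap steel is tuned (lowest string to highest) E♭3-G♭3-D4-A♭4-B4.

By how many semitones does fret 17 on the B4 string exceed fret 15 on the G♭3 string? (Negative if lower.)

19 semitones

B4 at fret 17 → E6 (MIDI 88); G♭3 at fret 15 → A4 (MIDI 69).
88 − 69 = 19, so the two pitches are 19 semitones apart.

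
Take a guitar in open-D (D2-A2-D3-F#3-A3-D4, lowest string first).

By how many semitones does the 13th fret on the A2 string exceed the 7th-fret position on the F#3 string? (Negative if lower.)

-3 semitones

A2 at fret 13 → A#3 (MIDI 58); F#3 at fret 7 → C#4 (MIDI 61).
58 − 61 = -3, so the two pitches are 3 semitones apart.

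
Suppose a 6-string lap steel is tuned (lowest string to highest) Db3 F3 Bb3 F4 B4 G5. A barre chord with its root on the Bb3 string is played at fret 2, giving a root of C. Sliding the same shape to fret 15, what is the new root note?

Moving from fret 2 to fret 15 shifts the root by 13 semitones.
C up 13 semitones is Db.

Db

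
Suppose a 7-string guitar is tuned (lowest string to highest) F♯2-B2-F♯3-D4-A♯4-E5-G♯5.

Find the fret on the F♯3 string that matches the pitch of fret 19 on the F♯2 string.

Fret 19 on F♯2 is MIDI 42 + 19 = 61 (C♯4). On the F♯3 string (open MIDI 54), that pitch is 61 − 54 = fret 7.

7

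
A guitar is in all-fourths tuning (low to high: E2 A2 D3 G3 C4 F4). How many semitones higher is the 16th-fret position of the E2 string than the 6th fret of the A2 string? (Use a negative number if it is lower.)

E2 at fret 16 → G#3 (MIDI 56); A2 at fret 6 → D#3 (MIDI 51).
56 − 51 = 5, so the two pitches are 5 semitones apart.

5 semitones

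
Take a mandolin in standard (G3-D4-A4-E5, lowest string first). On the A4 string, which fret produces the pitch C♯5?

4

C♯5 is 4 semitones above the open A4 (A–A#–B–C–C#), so it sits at fret 4.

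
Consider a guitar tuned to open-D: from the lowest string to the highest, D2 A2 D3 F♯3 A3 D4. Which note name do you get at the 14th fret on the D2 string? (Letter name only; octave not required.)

The open D2 string plus 14 semitones: D–D#–E–F–…–D–D#–E.

E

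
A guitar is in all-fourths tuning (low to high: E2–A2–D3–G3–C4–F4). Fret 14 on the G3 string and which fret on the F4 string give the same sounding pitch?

Fret 14 on G3 is MIDI 55 + 14 = 69 (A4). On the F4 string (open MIDI 65), that pitch is 69 − 65 = fret 4.

4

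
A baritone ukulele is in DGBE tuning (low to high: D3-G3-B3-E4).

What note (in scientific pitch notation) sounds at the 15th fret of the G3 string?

G3 is MIDI 55. Adding 15 gives 70, which is A♯4.
(Equivalently spelled B♭4.)

A♯4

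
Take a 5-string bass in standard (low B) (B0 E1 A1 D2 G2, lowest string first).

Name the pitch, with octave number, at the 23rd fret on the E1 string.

D#3

E1 is MIDI 28. Adding 23 gives 51, which is D#3.
(Equivalently spelled Eb3.)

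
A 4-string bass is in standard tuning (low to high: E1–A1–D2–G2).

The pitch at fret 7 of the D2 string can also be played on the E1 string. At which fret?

D2 at fret 7 is D2 + 7 semitones = A2.
The open E1 string is 10 semitones below the open D2, so the same pitch on the E1 string lies at fret 7 + 10 = 17.

17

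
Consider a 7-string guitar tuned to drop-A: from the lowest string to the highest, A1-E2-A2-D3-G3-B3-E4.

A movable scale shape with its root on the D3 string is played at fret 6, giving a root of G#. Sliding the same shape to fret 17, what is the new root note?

Moving from fret 6 to fret 17 shifts the root by 11 semitones.
G# up 11 semitones is G.

G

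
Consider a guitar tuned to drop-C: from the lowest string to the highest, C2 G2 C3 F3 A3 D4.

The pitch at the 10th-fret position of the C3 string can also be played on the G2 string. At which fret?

15

Fret 10 on C3 is MIDI 48 + 10 = 58 (A#3). On the G2 string (open MIDI 43), that pitch is 58 − 43 = fret 15.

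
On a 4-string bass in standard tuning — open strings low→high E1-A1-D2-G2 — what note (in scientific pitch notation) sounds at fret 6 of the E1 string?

A#1

E1 is MIDI 28. Adding 6 gives 34, which is A#1.
(Equivalently spelled Bb1.)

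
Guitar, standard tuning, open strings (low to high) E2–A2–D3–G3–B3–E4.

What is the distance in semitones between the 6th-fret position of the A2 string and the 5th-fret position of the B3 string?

A2 at fret 6 → D#3 (MIDI 51); B3 at fret 5 → E4 (MIDI 64).
51 − 64 = -13, so the two pitches are 13 semitones apart, with E4 the higher.

13 semitones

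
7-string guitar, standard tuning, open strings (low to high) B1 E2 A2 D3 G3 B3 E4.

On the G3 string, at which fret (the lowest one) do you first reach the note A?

2

From G3, count semitones up the chromatic scale until reaching A: G–G#–A — 2 steps.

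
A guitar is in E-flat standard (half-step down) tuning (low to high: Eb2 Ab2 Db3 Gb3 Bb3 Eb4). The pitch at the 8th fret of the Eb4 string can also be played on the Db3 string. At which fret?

Eb4 at fret 8 is Eb4 + 8 semitones = B4.
The open Db3 string is 14 semitones below the open Eb4, so the same pitch on the Db3 string lies at fret 8 + 14 = 22.

22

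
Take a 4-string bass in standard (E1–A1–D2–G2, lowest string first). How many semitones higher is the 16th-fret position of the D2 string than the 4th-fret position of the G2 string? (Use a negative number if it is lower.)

7 semitones

D2 at fret 16 → F#3 (MIDI 54); G2 at fret 4 → B2 (MIDI 47).
54 − 47 = 7, so the two pitches are 7 semitones apart.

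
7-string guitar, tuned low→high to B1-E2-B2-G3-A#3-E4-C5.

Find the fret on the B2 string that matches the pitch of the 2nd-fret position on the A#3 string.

Fret 2 on A#3 is MIDI 58 + 2 = 60 (C4). On the B2 string (open MIDI 47), that pitch is 60 − 47 = fret 13.

13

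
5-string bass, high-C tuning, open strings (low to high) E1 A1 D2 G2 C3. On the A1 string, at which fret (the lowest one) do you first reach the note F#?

9

From A1, count semitones up the chromatic scale until reaching F#: A–A#–B–C–C#–D–D#–E–F–F# — 9 steps.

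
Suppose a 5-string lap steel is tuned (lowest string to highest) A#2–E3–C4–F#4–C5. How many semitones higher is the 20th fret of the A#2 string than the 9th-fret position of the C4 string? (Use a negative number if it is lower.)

-3 semitones

A#2 at fret 20 → F#4 (MIDI 66); C4 at fret 9 → A4 (MIDI 69).
66 − 69 = -3, so the two pitches are 3 semitones apart.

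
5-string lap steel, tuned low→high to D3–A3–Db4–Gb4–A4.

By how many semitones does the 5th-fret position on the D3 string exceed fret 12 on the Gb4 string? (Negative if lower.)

D3 at fret 5 → G3 (MIDI 55); Gb4 at fret 12 → Gb5 (MIDI 78).
55 − 78 = -23, so the two pitches are 23 semitones apart.

-23 semitones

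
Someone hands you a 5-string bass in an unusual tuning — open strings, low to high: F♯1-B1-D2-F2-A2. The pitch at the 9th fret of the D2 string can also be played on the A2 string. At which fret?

2

D2 at fret 9 is D2 + 9 semitones = B2.
The open A2 string is 7 semitones above the open D2, so the same pitch on the A2 string lies at fret 9 − 7 = 2.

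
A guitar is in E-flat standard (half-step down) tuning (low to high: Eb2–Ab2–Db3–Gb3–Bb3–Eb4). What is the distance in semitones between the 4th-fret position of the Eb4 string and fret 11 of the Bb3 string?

2 semitones

Eb4 at fret 4 → G4 (MIDI 67); Bb3 at fret 11 → A4 (MIDI 69).
67 − 69 = -2, so the two pitches are 2 semitones apart, with A4 the higher.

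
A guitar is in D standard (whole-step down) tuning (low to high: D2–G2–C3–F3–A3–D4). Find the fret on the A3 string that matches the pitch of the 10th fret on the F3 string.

Fret 10 on F3 is MIDI 53 + 10 = 63 (D♯4). On the A3 string (open MIDI 57), that pitch is 63 − 57 = fret 6.

6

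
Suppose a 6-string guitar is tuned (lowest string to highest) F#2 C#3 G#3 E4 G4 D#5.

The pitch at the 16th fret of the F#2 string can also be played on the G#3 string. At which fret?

F#2 at fret 16 is F#2 + 16 semitones = A#3.
The open G#3 string is 14 semitones above the open F#2, so the same pitch on the G#3 string lies at fret 16 − 14 = 2.

2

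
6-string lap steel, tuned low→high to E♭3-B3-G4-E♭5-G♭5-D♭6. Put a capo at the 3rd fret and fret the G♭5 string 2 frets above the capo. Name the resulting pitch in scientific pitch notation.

The capo raises the open G♭5 by 3 semitones to A5; fretting 2 more gives G♭5 + 3 + 2 = G♭5 + 5 semitones = B5.

B5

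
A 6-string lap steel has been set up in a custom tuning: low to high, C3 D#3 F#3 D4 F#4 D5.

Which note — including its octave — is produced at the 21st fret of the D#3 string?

D#3 is MIDI 51. Adding 21 gives 72, which is C5.

C5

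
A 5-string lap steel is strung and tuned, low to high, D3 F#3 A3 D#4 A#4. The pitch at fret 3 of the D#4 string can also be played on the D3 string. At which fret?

16

Fret 3 on D#4 is MIDI 63 + 3 = 66 (F#4). On the D3 string (open MIDI 50), that pitch is 66 − 50 = fret 16.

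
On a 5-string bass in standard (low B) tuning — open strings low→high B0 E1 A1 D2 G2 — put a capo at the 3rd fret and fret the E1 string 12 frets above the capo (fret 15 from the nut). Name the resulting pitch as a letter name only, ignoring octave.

G

The capo raises the open E1 by 3 semitones to G1; fretting 12 more gives E1 + 3 + 12 = E1 + 15 semitones, landing on G.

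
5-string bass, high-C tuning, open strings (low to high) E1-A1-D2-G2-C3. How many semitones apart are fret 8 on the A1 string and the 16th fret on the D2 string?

A1 at fret 8 → F2 (MIDI 41); D2 at fret 16 → F♯3 (MIDI 54).
41 − 54 = -13, so the two pitches are 13 semitones apart, with F♯3 the higher.

13 semitones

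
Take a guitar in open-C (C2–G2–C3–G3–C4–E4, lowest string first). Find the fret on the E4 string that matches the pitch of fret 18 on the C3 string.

C3 at fret 18 is C3 + 18 semitones = F#4.
The open E4 string is 16 semitones above the open C3, so the same pitch on the E4 string lies at fret 18 − 16 = 2.

2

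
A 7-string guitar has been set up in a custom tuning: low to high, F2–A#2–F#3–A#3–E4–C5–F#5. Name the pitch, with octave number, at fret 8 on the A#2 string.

F#3

The open A#2 string plus 8 semitones: A#–B–C–C#–D–D#–E–F–F#.
The walk passes from B into C once, so the octave number goes from 2 to 3.
(Equivalently spelled Gb3.)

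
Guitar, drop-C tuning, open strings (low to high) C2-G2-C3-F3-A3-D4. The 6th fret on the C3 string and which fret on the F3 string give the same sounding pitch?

C3 at fret 6 is C3 + 6 semitones = F♯3.
The open F3 string is 5 semitones above the open C3, so the same pitch on the F3 string lies at fret 6 − 5 = 1.

1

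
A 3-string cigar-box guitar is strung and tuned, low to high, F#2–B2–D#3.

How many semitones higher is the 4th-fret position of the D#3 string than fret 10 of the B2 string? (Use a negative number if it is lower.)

-2 semitones

D#3 at fret 4 → G3 (MIDI 55); B2 at fret 10 → A3 (MIDI 57).
55 − 57 = -2, so the two pitches are 2 semitones apart.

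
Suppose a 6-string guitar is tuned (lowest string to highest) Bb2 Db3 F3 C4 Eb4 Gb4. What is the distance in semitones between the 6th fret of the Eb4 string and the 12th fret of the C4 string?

Eb4 at fret 6 → A4 (MIDI 69); C4 at fret 12 → C5 (MIDI 72).
69 − 72 = -3, so the two pitches are 3 semitones apart, with C5 the higher.

3 semitones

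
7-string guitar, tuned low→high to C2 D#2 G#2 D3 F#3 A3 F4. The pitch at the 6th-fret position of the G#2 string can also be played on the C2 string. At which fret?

14

Fret 6 on G#2 is MIDI 44 + 6 = 50 (D3). On the C2 string (open MIDI 36), that pitch is 50 − 36 = fret 14.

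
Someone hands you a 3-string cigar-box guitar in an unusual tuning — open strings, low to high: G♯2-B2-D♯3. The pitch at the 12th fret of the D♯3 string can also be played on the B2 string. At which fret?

Fret 12 on D♯3 is MIDI 51 + 12 = 63 (D♯4). On the B2 string (open MIDI 47), that pitch is 63 − 47 = fret 16.

16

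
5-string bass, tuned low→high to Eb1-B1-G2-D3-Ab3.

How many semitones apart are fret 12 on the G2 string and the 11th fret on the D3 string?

G2 at fret 12 → G3 (MIDI 55); D3 at fret 11 → Db4 (MIDI 61).
55 − 61 = -6, so the two pitches are 6 semitones apart, with Db4 the higher.

6 semitones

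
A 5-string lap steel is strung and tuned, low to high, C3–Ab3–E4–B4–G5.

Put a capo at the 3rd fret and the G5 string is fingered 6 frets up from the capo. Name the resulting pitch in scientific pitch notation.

The capo raises the open G5 by 3 semitones to Bb5; fretting 6 more gives G5 + 3 + 6 = G5 + 9 semitones = E6.

E6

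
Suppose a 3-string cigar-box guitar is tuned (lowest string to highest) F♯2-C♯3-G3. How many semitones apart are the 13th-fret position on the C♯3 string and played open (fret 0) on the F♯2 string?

20 semitones

C♯3 at fret 13 → D4 (MIDI 62); F♯2 at fret 0 → F♯2 (MIDI 42).
62 − 42 = 20, so the two pitches are 20 semitones apart, with D4 the higher.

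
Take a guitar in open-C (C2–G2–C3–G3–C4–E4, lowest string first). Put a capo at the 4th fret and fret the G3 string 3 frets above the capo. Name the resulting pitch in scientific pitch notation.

The capo raises the open G3 by 4 semitones to B3; fretting 3 more gives G3 + 4 + 3 = G3 + 7 semitones = D4.

D4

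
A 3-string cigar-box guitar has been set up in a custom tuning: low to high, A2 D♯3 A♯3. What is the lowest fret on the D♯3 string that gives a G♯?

5

From D♯3, count semitones up the chromatic scale until reaching G♯: D#–E–F–F#–G–G# — 5 steps.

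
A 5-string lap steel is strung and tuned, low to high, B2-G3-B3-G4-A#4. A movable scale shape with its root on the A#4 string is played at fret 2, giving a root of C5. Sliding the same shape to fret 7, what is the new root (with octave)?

Moving from fret 2 to fret 7 shifts the root by 5 semitones.
C5 up 5 semitones is F5.

F5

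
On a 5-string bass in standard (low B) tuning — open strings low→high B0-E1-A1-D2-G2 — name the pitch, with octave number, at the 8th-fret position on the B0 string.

G1

Each fret is one semitone, so B0 + 8 = G1.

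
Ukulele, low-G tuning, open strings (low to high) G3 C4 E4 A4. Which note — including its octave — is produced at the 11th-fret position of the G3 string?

F#4

G3 is MIDI 55. Adding 11 gives 66, which is F#4.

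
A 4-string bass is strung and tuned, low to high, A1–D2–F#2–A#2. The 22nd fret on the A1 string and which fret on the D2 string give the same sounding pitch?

Fret 22 on A1 is MIDI 33 + 22 = 55 (G3). On the D2 string (open MIDI 38), that pitch is 55 − 38 = fret 17.

17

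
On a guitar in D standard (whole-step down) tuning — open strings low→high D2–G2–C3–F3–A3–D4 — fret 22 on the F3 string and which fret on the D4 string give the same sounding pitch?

Fret 22 on F3 is MIDI 53 + 22 = 75 (D♯5). On the D4 string (open MIDI 62), that pitch is 75 − 62 = fret 13.

13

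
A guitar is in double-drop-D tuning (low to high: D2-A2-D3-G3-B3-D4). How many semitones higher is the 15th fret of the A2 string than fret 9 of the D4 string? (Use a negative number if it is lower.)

-11 semitones

A2 at fret 15 → C4 (MIDI 60); D4 at fret 9 → B4 (MIDI 71).
60 − 71 = -11, so the two pitches are 11 semitones apart.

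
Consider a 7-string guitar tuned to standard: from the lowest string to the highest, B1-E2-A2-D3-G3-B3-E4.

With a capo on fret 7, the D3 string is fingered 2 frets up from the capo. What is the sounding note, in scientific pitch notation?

B3

The capo raises the open D3 by 7 semitones to A3; fretting 2 more gives D3 + 7 + 2 = D3 + 9 semitones = B3.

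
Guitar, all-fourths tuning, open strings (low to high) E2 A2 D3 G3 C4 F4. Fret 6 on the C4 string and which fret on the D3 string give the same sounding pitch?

C4 at fret 6 is C4 + 6 semitones = F#4.
The open D3 string is 10 semitones below the open C4, so the same pitch on the D3 string lies at fret 6 + 10 = 16.

16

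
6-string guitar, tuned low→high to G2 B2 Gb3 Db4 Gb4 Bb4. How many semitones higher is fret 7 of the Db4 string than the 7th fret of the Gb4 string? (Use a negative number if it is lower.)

Db4 at fret 7 → Ab4 (MIDI 68); Gb4 at fret 7 → Db5 (MIDI 73).
68 − 73 = -5, so the two pitches are 5 semitones apart.

-5 semitones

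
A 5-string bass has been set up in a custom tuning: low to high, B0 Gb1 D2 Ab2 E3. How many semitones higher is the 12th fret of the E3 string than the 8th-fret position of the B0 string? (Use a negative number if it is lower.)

E3 at fret 12 → E4 (MIDI 64); B0 at fret 8 → G1 (MIDI 31).
64 − 31 = 33, so the two pitches are 33 semitones apart.

33 semitones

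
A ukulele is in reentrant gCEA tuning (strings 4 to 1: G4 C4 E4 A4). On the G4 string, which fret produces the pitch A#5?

15

A#5 is 15 semitones above the open G4 (G–G#–A–A#–…–G#–A–A#), so it sits at fret 15.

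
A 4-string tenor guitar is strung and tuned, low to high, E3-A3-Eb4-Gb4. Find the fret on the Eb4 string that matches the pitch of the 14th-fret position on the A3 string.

8

A3 at fret 14 is A3 + 14 semitones = B4.
The open Eb4 string is 6 semitones above the open A3, so the same pitch on the Eb4 string lies at fret 14 − 6 = 8.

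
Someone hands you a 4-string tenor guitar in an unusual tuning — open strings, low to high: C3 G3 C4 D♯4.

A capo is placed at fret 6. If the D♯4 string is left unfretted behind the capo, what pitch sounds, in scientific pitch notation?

The capo raises the open D♯4 by 6 semitones to A4; fretting 0 more gives D♯4 + 6 + 0 = D♯4 + 6 semitones = A4.

A4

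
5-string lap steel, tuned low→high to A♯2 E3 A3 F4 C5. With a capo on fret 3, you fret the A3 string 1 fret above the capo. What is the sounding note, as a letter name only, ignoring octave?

C♯

The capo raises the open A3 by 3 semitones to C4; fretting 1 more gives A3 + 3 + 1 = A3 + 4 semitones, landing on C♯.
(Also written D♭.)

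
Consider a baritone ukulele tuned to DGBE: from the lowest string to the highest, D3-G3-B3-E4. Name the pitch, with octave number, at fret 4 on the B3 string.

Each fret is one semitone, so B3 + 4 = D#4.
(Equivalently spelled Eb4.)

D#4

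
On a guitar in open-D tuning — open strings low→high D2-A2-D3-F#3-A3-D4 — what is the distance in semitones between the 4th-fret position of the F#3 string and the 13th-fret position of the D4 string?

F#3 at fret 4 → A#3 (MIDI 58); D4 at fret 13 → D#5 (MIDI 75).
58 − 75 = -17, so the two pitches are 17 semitones apart, with D#5 the higher.

17 semitones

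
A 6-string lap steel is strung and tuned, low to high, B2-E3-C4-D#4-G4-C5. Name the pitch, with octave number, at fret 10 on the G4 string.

G4 is MIDI 67. Adding 10 gives 77, which is F5.

F5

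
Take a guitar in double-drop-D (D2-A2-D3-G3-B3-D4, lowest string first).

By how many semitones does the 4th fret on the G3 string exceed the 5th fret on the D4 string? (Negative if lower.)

-8 semitones

G3 at fret 4 → B3 (MIDI 59); D4 at fret 5 → G4 (MIDI 67).
59 − 67 = -8, so the two pitches are 8 semitones apart.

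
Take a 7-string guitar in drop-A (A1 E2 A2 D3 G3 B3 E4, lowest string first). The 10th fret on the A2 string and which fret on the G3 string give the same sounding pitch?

0

A2 at fret 10 is A2 + 10 semitones = G3.
The open G3 string is 10 semitones above the open A2, so the same pitch on the G3 string lies at fret 10 − 10 = 0.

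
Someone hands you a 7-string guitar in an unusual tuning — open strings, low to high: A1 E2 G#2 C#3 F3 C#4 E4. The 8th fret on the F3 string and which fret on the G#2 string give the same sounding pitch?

Fret 8 on F3 is MIDI 53 + 8 = 61 (C#4). On the G#2 string (open MIDI 44), that pitch is 61 − 44 = fret 17.

17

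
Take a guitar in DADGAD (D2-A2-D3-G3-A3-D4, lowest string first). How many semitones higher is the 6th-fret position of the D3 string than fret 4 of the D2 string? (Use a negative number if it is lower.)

D3 at fret 6 → G#3 (MIDI 56); D2 at fret 4 → F#2 (MIDI 42).
56 − 42 = 14, so the two pitches are 14 semitones apart.

14 semitones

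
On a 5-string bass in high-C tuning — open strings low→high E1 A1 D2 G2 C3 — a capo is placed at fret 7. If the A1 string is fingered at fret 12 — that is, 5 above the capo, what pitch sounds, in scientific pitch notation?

A2

The capo raises the open A1 by 7 semitones to E2; fretting 5 more gives A1 + 7 + 5 = A1 + 12 semitones = A2.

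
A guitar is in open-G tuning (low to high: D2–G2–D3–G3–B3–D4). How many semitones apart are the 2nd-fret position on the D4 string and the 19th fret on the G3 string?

10 semitones

D4 at fret 2 → E4 (MIDI 64); G3 at fret 19 → D5 (MIDI 74).
64 − 74 = -10, so the two pitches are 10 semitones apart, with D5 the higher.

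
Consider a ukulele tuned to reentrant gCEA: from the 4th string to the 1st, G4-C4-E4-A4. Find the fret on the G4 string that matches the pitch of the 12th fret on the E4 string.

E4 at fret 12 is E4 + 12 semitones = E5.
The open G4 string is 3 semitones above the open E4, so the same pitch on the G4 string lies at fret 12 − 3 = 9.

9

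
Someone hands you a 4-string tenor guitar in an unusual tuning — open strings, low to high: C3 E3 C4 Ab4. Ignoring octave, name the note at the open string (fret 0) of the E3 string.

E

Fret 0 is the open string itself, so the pitch is just E.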